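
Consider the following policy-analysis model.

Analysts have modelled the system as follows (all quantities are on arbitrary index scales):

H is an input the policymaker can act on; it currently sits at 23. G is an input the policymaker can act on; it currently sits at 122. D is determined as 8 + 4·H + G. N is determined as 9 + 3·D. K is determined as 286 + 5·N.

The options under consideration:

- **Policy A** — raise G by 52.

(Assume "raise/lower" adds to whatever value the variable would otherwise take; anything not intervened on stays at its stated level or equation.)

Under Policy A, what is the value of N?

831

Policy A (G + 52):
  H = 23
  G = 122 + 52 = 174
  D = 8 + 4·23 + 174 = 274
  N = 9 + 3·274 = 831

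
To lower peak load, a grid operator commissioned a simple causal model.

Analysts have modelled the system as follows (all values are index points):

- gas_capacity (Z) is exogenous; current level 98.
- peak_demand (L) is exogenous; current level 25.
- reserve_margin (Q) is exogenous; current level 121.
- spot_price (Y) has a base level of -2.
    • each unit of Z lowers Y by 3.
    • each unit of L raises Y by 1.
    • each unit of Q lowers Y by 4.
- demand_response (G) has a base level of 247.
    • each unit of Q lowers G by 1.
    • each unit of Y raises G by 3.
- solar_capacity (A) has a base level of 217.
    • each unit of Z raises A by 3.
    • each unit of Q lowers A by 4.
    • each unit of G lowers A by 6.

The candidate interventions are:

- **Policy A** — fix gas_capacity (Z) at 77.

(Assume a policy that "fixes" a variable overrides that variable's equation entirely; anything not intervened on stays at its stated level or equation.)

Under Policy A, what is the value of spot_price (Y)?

-692

Policy A (Z := 77):
  Z = 77
  L = 25
  Q = 121
  Y = -2 − 3·77 + 25 − 4·121 = -692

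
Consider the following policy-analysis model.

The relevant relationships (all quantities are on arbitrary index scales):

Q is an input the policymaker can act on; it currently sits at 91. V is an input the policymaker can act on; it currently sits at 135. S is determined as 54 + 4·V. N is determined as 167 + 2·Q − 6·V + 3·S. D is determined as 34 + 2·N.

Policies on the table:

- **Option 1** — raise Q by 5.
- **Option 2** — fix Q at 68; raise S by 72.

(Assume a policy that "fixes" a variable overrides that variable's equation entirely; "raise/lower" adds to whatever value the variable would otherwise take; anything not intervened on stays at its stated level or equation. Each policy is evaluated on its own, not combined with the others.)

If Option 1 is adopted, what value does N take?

Option 1 (Q + 5):
  Q = 91 + 5 = 96
  V = 135
  S = 54 + 4·135 = 594
  N = 167 + 2·96 − 6·135 + 3·594 = 1331

1331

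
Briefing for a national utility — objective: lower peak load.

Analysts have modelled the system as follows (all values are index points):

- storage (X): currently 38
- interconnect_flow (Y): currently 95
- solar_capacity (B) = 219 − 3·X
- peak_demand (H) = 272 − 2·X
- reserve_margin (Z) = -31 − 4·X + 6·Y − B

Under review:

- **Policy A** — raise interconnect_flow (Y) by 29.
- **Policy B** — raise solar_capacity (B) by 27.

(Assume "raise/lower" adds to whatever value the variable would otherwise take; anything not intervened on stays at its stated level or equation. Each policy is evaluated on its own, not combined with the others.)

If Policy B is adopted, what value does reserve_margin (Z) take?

255

Policy B (B + 27):
  X = 38
  Y = 95
  B = 219 − 3·38 (+27 from intervention) = 132
  Z = -31 − 4·38 + 6·95 − 132 = 255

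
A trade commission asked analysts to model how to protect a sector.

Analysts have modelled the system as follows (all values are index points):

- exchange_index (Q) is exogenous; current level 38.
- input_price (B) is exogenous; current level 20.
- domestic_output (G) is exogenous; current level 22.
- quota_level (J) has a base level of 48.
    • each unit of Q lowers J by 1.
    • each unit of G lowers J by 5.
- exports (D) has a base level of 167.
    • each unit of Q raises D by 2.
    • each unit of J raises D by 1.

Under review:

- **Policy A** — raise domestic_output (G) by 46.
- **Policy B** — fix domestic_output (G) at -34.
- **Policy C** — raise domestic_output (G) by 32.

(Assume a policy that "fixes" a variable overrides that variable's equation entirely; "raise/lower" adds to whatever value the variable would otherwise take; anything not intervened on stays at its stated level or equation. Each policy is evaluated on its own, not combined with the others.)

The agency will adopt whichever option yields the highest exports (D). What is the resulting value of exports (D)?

423

Policy A (G + 46):
  Q = 38
  G = 22 + 46 = 68
  J = 48 − 38 − 5·68 = -330
  D = 167 + 2·38 + (-330) = -87
Policy B (G := -34):
  Q = 38
  G = -34
  J = 48 − 38 − 5·(-34) = 180
  D = 167 + 2·38 + 180 = 423
Policy C (G + 32):
  Q = 38
  G = 22 + 32 = 54
  J = 48 − 38 − 5·54 = -260
  D = 167 + 2·38 + (-260) = -17
Comparing — Policy A: D=-87, Policy B: D=423, Policy C: D=-17. Highest is 423 (Policy B).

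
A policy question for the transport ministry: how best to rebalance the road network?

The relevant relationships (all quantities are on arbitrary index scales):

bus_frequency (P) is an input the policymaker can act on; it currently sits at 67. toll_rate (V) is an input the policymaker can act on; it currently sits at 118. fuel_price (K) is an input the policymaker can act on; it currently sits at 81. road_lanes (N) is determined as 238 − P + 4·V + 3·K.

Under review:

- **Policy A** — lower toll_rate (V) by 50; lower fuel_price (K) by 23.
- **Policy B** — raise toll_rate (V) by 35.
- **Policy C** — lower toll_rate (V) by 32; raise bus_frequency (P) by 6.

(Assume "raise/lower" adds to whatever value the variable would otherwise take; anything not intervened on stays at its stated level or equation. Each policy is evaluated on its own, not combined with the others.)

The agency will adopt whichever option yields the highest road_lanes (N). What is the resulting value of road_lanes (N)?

Policy A (V − 50, K − 23):
  P = 67
  V = 118 − 50 = 68
  K = 81 − 23 = 58
  N = 238 − 67 + 4·68 + 3·58 = 617
Policy B (V + 35):
  P = 67
  V = 118 + 35 = 153
  K = 81
  N = 238 − 67 + 4·153 + 3·81 = 1026
Policy C (V − 32, P + 6):
  P = 67 + 6 = 73
  V = 118 − 32 = 86
  K = 81
  N = 238 − 73 + 4·86 + 3·81 = 752
Comparing — Policy A: N=617, Policy B: N=1026, Policy C: N=752. Highest is 1026 (Policy B).

1026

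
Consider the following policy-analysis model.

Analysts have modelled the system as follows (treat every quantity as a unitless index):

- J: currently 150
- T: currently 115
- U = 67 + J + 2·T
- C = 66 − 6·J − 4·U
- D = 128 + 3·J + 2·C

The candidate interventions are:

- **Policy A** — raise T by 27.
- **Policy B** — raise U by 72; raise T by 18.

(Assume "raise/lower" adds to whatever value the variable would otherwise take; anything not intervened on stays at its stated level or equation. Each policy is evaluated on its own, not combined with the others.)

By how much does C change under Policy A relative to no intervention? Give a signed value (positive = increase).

Baseline:
  J = 150
  T = 115
  U = 67 + 150 + 2·115 = 447
  C = 66 − 6·150 − 4·447 = -2622
Policy A (T + 27):
  J = 150
  T = 115 + 27 = 142
  U = 67 + 150 + 2·142 = 501
  C = 66 − 6·150 − 4·501 = -2838
Change in C: -2838 − (-2622) = -216

-216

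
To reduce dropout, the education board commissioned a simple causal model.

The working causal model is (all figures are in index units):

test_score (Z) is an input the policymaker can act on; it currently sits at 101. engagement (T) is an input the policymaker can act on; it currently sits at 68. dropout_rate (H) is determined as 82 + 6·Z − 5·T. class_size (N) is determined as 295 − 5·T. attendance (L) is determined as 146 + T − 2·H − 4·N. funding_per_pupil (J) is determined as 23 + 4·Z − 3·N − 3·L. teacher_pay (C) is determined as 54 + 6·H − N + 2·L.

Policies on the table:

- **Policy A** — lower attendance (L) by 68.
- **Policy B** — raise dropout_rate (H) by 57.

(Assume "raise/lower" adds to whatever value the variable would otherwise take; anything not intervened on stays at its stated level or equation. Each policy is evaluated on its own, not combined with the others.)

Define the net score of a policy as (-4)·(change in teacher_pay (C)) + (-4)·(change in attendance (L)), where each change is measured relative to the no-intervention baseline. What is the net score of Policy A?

816

Baseline:
  Z = 101
  T = 68
  H = 82 + 6·101 − 5·68 = 348
  N = 295 − 5·68 = -45
  L = 146 + 68 − 2·348 − 4·(-45) = -302
  C = 54 + 6·348 − (-45) + 2·(-302) = 1583
Policy A (L − 68):
  Z = 101
  T = 68
  H = 82 + 6·101 − 5·68 = 348
  N = 295 − 5·68 = -45
  L = 146 + 68 − 2·348 − 4·(-45) (−68 from intervention) = -370
  C = 54 + 6·348 − (-45) + 2·(-370) = 1447
ΔC = 1447 − 1583 = -136; ΔL = -370 − (-302) = -68
Score = (-4)·(-136) + (-4)·(-68) = 816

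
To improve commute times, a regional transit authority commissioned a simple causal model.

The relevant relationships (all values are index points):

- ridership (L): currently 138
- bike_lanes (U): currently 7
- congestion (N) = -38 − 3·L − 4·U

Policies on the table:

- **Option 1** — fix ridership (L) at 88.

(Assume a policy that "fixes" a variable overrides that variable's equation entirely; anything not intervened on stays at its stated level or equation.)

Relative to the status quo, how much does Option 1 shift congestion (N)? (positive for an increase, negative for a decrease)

Baseline:
  L = 138
  U = 7
  N = -38 − 3·138 − 4·7 = -480
Option 1 (L := 88):
  L = 88
  U = 7
  N = -38 − 3·88 − 4·7 = -330
Change in N: -330 − (-480) = 150

150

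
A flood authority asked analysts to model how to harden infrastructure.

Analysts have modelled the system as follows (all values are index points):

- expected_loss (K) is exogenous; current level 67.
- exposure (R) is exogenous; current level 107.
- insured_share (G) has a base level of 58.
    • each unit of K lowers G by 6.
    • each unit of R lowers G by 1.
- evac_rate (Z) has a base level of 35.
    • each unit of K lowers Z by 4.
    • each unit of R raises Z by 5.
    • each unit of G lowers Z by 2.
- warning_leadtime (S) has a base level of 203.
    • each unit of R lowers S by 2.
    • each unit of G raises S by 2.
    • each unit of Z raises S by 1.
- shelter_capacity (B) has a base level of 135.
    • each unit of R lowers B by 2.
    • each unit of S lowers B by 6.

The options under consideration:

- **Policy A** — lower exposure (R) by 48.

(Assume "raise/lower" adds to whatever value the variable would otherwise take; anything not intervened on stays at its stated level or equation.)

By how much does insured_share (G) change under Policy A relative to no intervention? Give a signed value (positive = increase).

48

Baseline:
  K = 67
  R = 107
  G = 58 − 6·67 − 107 = -451
Policy A (R − 48):
  K = 67
  R = 107 − 48 = 59
  G = 58 − 6·67 − 59 = -403
Change in G: -403 − (-451) = 48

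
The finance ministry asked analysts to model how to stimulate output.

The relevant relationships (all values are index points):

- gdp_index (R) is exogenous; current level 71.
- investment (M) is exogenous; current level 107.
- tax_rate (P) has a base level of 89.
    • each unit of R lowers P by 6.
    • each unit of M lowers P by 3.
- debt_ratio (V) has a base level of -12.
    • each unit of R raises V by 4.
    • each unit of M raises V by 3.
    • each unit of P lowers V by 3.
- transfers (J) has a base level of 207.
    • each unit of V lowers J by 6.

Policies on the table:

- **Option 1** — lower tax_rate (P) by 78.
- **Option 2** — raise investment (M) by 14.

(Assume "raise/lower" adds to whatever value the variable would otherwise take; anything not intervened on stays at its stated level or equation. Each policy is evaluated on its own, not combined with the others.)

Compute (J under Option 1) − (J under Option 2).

-396

Option 1 (P − 78):
  R = 71
  M = 107
  P = 89 − 6·71 − 3·107 (−78 from intervention) = -736
  V = -12 + 4·71 + 3·107 − 3·(-736) = 2801
  J = 207 − 6·2801 = -16599
Option 2 (M + 14):
  R = 71
  M = 107 + 14 = 121
  P = 89 − 6·71 − 3·121 = -700
  V = -12 + 4·71 + 3·121 − 3·(-700) = 2735
  J = 207 − 6·2735 = -16203
J: -16599 − (-16203) = -396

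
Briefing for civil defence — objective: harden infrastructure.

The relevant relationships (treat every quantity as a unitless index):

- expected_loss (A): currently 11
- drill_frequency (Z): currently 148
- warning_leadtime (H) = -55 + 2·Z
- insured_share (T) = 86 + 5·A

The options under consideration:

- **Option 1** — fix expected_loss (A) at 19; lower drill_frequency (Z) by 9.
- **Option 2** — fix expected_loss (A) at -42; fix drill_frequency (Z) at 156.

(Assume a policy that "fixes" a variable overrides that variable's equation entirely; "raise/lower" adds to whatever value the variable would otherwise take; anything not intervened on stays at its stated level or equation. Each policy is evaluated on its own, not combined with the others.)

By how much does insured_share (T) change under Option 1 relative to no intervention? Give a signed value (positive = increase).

40

Baseline:
  A = 11
  T = 86 + 5·11 = 141
Option 1 (A := 19, Z − 9):
  A = 19
  T = 86 + 5·19 = 181
Change in T: 181 − 141 = 40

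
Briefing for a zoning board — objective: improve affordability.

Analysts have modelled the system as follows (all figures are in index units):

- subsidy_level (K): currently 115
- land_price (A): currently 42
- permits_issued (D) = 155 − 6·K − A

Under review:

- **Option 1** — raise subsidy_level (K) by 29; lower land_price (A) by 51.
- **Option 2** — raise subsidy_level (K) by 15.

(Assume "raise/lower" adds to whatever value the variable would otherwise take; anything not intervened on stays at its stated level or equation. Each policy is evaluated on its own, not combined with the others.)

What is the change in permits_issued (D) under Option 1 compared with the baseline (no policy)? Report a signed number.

-123

Baseline:
  K = 115
  A = 42
  D = 155 − 6·115 − 42 = -577
Option 1 (K + 29, A − 51):
  K = 115 + 29 = 144
  A = 42 − 51 = -9
  D = 155 − 6·144 − (-9) = -700
Change in D: -700 − (-577) = -123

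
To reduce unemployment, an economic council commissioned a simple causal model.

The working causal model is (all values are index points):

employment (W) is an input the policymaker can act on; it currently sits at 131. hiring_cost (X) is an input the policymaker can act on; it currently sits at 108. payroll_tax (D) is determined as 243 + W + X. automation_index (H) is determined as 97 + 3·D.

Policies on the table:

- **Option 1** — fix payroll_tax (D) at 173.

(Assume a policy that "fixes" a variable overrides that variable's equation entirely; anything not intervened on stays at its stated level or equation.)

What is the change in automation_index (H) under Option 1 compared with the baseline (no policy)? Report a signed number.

-927

Baseline:
  W = 131
  X = 108
  D = 243 + 131 + 108 = 482
  H = 97 + 3·482 = 1543
Option 1 (D := 173):
  W = 131
  X = 108
  D = 173
  H = 97 + 3·173 = 616
Change in H: 616 − 1543 = -927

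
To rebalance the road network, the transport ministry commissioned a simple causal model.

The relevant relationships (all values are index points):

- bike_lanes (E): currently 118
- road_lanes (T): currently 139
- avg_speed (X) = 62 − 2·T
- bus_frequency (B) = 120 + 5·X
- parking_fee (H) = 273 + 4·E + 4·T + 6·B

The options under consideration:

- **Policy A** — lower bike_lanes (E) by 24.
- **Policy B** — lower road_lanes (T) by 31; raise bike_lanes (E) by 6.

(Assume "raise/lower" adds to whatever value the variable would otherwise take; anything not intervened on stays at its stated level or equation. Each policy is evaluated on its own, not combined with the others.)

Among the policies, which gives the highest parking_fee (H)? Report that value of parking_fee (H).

-2699

Policy A (E − 24):
  E = 118 − 24 = 94
  T = 139
  X = 62 − 2·139 = -216
  B = 120 + 5·(-216) = -960
  H = 273 + 4·94 + 4·139 + 6·(-960) = -4555
Policy B (T − 31, E + 6):
  E = 118 + 6 = 124
  T = 139 − 31 = 108
  X = 62 − 2·108 = -154
  B = 120 + 5·(-154) = -650
  H = 273 + 4·124 + 4·108 + 6·(-650) = -2699
Comparing — Policy A: H=-4555, Policy B: H=-2699. Highest is -2699 (Policy B).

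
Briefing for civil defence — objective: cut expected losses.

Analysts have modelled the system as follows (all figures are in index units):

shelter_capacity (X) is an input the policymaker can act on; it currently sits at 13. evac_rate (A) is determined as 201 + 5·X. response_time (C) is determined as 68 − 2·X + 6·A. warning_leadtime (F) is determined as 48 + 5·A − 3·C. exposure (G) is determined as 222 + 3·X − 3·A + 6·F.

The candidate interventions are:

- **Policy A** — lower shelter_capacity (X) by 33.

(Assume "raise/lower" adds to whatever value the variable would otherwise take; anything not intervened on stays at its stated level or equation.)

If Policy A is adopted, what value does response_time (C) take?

714

Policy A (X − 33):
  X = 13 − 33 = -20
  A = 201 + 5·(-20) = 101
  C = 68 − 2·(-20) + 6·101 = 714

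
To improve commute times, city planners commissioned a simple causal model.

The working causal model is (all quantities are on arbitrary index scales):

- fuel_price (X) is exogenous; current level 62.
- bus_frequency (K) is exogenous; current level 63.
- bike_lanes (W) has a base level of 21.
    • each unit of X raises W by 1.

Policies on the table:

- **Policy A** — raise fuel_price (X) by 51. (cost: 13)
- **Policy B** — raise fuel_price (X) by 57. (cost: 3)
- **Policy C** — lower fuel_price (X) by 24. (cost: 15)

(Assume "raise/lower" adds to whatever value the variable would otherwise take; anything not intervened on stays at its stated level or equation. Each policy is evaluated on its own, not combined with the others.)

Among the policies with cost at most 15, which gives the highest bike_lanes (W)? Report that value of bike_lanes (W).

Policy A (X + 51):
  X = 62 + 51 = 113
  W = 21 + 113 = 134
Policy B (X + 57):
  X = 62 + 57 = 119
  W = 21 + 119 = 140
Policy C (X − 24):
  X = 62 − 24 = 38
  W = 21 + 38 = 59
Comparing — Policy A: W=134, Policy B: W=140, Policy C: W=59. Highest is 140 (Policy B).

140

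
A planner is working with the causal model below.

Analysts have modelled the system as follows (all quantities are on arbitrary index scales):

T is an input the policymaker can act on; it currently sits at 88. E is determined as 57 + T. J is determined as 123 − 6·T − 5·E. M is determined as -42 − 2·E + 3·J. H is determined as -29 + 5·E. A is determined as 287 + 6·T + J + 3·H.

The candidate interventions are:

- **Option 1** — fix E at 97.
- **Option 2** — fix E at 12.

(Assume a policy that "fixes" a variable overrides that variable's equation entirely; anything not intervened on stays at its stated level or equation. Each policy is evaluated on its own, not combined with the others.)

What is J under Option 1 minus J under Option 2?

-425

Option 1 (E := 97):
  T = 88
  E = 97
  J = 123 − 6·88 − 5·97 = -890
Option 2 (E := 12):
  T = 88
  E = 12
  J = 123 − 6·88 − 5·12 = -465
J: -890 − (-465) = -425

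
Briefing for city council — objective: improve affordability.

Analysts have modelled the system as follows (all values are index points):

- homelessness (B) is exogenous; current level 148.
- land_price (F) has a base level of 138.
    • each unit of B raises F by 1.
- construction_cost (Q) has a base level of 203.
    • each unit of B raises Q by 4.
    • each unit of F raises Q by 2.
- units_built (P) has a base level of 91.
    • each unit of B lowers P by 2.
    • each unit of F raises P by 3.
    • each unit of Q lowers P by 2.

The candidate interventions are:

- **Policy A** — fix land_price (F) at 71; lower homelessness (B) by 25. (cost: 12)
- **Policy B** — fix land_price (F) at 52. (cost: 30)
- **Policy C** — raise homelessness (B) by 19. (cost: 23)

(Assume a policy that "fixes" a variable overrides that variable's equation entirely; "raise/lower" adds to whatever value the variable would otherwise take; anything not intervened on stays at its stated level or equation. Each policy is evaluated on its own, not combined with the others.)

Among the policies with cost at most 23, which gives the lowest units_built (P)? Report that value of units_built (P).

-2290

Policy A (F := 71, B − 25):
  B = 148 − 25 = 123
  F = 71
  Q = 203 + 4·123 + 2·71 = 837
  P = 91 − 2·123 + 3·71 − 2·837 = -1616
Policy C (B + 19):
  B = 148 + 19 = 167
  F = 138 + 167 = 305
  Q = 203 + 4·167 + 2·305 = 1481
  P = 91 − 2·167 + 3·305 − 2·1481 = -2290
Comparing — Policy A: P=-1616, Policy C: P=-2290. Lowest is -2290 (Policy C).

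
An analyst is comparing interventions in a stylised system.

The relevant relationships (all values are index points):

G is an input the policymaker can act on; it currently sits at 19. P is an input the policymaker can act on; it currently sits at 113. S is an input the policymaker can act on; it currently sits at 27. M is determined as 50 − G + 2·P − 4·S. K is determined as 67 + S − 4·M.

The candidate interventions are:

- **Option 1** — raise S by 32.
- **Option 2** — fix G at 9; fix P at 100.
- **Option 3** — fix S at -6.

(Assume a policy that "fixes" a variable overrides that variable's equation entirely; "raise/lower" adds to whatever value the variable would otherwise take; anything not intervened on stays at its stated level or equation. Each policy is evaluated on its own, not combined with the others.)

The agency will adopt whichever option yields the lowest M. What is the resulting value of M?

Option 1 (S + 32):
  G = 19
  P = 113
  S = 27 + 32 = 59
  M = 50 − 19 + 2·113 − 4·59 = 21
Option 2 (G := 9, P := 100):
  G = 9
  P = 100
  S = 27
  M = 50 − 9 + 2·100 − 4·27 = 133
Option 3 (S := -6):
  G = 19
  P = 113
  S = -6
  M = 50 − 19 + 2·113 − 4·(-6) = 281
Comparing — Option 1: M=21, Option 2: M=133, Option 3: M=281. Lowest is 21 (Option 1).

21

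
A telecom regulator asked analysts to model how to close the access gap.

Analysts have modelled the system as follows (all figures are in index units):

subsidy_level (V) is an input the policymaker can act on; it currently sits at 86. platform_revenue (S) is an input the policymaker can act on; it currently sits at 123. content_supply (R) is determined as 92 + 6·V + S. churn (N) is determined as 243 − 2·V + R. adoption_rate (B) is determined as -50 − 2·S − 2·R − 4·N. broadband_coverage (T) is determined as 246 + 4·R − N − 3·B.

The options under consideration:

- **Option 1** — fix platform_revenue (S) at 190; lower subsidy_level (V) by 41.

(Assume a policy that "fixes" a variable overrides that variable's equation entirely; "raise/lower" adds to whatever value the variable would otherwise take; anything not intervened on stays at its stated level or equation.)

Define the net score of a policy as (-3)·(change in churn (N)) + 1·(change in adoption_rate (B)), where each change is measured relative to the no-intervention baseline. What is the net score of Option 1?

903

Baseline:
  V = 86
  S = 123
  R = 92 + 6·86 + 123 = 731
  N = 243 − 2·86 + 731 = 802
  B = -50 − 2·123 − 2·731 − 4·802 = -4966
Option 1 (S := 190, V − 41):
  V = 86 − 41 = 45
  S = 190
  R = 92 + 6·45 + 190 = 552
  N = 243 − 2·45 + 552 = 705
  B = -50 − 2·190 − 2·552 − 4·705 = -4354
ΔN = 705 − 802 = -97; ΔB = -4354 − (-4966) = 612
Score = (-3)·(-97) + 1·612 = 903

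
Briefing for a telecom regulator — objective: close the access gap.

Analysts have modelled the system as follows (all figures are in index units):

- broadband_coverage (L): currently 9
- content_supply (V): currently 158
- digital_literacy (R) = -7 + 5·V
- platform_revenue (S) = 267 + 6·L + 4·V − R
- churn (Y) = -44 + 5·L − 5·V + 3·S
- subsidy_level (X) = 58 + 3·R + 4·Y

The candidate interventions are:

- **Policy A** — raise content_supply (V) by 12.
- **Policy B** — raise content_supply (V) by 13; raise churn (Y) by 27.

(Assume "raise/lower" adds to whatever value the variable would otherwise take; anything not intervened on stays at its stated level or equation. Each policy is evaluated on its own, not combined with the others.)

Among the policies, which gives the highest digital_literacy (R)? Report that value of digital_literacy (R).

848

Policy A (V + 12):
  V = 158 + 12 = 170
  R = -7 + 5·170 = 843
Policy B (V + 13, Y + 27):
  V = 158 + 13 = 171
  R = -7 + 5·171 = 848
Comparing — Policy A: R=843, Policy B: R=848. Highest is 848 (Policy B).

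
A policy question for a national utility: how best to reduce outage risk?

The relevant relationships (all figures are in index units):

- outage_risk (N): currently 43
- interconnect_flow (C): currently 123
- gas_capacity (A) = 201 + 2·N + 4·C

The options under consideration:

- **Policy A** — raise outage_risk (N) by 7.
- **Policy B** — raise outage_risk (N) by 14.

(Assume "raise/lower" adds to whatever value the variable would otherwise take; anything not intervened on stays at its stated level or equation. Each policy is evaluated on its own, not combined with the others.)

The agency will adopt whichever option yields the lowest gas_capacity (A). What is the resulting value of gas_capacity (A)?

Policy A (N + 7):
  N = 43 + 7 = 50
  C = 123
  A = 201 + 2·50 + 4·123 = 793
Policy B (N + 14):
  N = 43 + 14 = 57
  C = 123
  A = 201 + 2·57 + 4·123 = 807
Comparing — Policy A: A=793, Policy B: A=807. Lowest is 793 (Policy A).

793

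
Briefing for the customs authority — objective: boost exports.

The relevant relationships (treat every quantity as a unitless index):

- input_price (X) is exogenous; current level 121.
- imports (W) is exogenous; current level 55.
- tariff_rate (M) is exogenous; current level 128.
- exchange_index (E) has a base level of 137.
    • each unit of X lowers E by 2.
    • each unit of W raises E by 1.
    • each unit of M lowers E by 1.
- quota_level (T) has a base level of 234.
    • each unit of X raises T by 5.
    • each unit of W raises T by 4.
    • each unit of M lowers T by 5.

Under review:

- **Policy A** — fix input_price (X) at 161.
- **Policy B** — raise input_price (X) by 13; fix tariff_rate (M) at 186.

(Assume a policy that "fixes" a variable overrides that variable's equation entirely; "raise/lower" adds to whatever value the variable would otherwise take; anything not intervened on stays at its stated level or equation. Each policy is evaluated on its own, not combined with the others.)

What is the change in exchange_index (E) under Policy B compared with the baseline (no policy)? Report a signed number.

-84

Baseline:
  X = 121
  W = 55
  M = 128
  E = 137 − 2·121 + 55 − 128 = -178
Policy B (X + 13, M := 186):
  X = 121 + 13 = 134
  W = 55
  M = 186
  E = 137 − 2·134 + 55 − 186 = -262
Change in E: -262 − (-178) = -84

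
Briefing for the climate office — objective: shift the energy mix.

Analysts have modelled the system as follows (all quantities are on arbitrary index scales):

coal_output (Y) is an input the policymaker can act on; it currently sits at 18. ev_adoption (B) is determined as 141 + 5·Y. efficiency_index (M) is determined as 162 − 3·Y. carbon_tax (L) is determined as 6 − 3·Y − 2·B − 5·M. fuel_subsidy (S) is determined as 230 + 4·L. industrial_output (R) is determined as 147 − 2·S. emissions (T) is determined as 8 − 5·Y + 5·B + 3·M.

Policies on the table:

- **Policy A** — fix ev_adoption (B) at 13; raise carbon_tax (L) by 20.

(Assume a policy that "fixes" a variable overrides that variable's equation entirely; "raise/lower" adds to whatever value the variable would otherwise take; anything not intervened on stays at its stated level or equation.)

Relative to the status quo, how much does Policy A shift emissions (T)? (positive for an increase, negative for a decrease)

-1090

Baseline:
  Y = 18
  B = 141 + 5·18 = 231
  M = 162 − 3·18 = 108
  T = 8 − 5·18 + 5·231 + 3·108 = 1397
Policy A (B := 13, L + 20):
  Y = 18
  B = 13
  M = 162 − 3·18 = 108
  T = 8 − 5·18 + 5·13 + 3·108 = 307
Change in T: 307 − 1397 = -1090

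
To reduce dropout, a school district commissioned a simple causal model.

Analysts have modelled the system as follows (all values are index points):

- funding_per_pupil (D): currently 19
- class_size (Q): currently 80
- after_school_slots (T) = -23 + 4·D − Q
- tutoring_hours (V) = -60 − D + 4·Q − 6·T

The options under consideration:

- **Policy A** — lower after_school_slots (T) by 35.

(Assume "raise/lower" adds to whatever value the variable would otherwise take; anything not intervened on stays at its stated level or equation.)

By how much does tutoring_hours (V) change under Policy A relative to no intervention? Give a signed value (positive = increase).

Baseline:
  D = 19
  Q = 80
  T = -23 + 4·19 − 80 = -27
  V = -60 − 19 + 4·80 − 6·(-27) = 403
Policy A (T − 35):
  D = 19
  Q = 80
  T = -23 + 4·19 − 80 (−35 from intervention) = -62
  V = -60 − 19 + 4·80 − 6·(-62) = 613
Change in V: 613 − 403 = 210

210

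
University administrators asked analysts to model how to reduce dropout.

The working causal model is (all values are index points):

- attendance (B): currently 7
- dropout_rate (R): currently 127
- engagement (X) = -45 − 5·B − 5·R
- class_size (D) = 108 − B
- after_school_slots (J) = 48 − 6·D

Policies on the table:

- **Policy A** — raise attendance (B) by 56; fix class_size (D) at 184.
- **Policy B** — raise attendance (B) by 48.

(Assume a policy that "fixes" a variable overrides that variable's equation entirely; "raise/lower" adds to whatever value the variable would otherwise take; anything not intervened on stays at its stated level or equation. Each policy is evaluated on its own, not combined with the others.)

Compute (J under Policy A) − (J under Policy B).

-786

Policy A (B + 56, D := 184):
  B = 7 + 56 = 63
  D = 184
  J = 48 − 6·184 = -1056
Policy B (B + 48):
  B = 7 + 48 = 55
  D = 108 − 55 = 53
  J = 48 − 6·53 = -270
J: -1056 − (-270) = -786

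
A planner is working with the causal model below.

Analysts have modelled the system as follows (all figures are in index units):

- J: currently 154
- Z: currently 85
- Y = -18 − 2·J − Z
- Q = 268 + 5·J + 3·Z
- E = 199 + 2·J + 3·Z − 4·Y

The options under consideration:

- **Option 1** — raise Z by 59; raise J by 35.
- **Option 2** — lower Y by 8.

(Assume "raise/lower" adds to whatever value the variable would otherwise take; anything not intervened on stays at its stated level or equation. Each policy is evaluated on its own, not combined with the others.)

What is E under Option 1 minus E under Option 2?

Option 1 (Z + 59, J + 35):
  J = 154 + 35 = 189
  Z = 85 + 59 = 144
  Y = -18 − 2·189 − 144 = -540
  E = 199 + 2·189 + 3·144 − 4·(-540) = 3169
Option 2 (Y − 8):
  J = 154
  Z = 85
  Y = -18 − 2·154 − 85 (−8 from intervention) = -419
  E = 199 + 2·154 + 3·85 − 4·(-419) = 2438
E: 3169 − 2438 = 731

731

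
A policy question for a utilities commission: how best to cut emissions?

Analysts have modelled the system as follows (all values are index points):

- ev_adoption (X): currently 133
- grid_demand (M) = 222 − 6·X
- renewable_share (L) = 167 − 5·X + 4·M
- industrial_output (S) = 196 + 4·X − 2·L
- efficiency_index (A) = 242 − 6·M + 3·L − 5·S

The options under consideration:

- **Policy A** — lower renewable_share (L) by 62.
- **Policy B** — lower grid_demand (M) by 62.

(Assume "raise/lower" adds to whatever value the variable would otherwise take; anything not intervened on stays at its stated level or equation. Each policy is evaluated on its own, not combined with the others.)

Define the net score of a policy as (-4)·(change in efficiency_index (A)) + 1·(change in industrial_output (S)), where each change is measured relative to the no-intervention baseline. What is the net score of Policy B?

Baseline:
  X = 133
  M = 222 − 6·133 = -576
  L = 167 − 5·133 + 4·(-576) = -2802
  S = 196 + 4·133 − 2·(-2802) = 6332
  A = 242 − 6·(-576) + 3·(-2802) − 5·6332 = -36368
Policy B (M − 62):
  X = 133
  M = 222 − 6·133 (−62 from intervention) = -638
  L = 167 − 5·133 + 4·(-638) = -3050
  S = 196 + 4·133 − 2·(-3050) = 6828
  A = 242 − 6·(-638) + 3·(-3050) − 5·6828 = -39220
ΔA = -39220 − (-36368) = -2852; ΔS = 6828 − 6332 = 496
Score = (-4)·(-2852) + 1·496 = 11904

11904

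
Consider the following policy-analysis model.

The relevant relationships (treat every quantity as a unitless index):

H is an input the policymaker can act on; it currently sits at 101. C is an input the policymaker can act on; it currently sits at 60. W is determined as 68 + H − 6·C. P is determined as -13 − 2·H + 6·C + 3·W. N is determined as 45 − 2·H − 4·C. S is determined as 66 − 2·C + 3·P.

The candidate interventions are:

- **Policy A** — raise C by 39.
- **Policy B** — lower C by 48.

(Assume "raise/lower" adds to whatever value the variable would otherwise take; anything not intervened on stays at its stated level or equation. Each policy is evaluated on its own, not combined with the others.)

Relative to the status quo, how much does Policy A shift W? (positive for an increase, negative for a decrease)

Baseline:
  H = 101
  C = 60
  W = 68 + 101 − 6·60 = -191
Policy A (C + 39):
  H = 101
  C = 60 + 39 = 99
  W = 68 + 101 − 6·99 = -425
Change in W: -425 − (-191) = -234

-234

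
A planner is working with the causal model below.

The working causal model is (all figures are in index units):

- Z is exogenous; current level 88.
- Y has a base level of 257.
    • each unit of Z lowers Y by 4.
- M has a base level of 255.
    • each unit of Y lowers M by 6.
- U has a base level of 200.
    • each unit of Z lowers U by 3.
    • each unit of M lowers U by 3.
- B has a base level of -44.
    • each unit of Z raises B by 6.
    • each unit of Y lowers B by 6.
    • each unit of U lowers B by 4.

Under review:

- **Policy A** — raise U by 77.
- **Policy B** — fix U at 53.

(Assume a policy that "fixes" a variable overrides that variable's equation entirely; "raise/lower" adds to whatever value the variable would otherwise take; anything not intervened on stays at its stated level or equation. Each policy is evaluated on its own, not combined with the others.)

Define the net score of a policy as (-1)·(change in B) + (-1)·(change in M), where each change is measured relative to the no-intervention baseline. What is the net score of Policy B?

Baseline:
  Z = 88
  Y = 257 − 4·88 = -95
  M = 255 − 6·(-95) = 825
  U = 200 − 3·88 − 3·825 = -2539
  B = -44 + 6·88 − 6·(-95) − 4·(-2539) = 11210
Policy B (U := 53):
  Z = 88
  Y = 257 − 4·88 = -95
  M = 255 − 6·(-95) = 825
  U = 53
  B = -44 + 6·88 − 6·(-95) − 4·53 = 842
ΔB = 842 − 11210 = -10368; ΔM = 825 − 825 = 0
Score = (-1)·(-10368) + (-1)·0 = 10368

10368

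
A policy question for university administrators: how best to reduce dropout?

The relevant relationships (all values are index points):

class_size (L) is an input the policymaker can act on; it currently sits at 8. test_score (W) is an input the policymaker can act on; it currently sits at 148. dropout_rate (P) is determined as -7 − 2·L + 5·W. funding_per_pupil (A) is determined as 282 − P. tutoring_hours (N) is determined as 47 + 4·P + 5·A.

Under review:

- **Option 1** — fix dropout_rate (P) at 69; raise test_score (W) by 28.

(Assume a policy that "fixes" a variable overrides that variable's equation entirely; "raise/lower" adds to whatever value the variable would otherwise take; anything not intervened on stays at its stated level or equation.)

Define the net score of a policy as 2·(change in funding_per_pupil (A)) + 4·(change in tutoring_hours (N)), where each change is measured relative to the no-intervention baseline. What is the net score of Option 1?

Baseline:
  L = 8
  W = 148
  P = -7 − 2·8 + 5·148 = 717
  A = 282 − 717 = -435
  N = 47 + 4·717 + 5·(-435) = 740
Option 1 (P := 69, W + 28):
  L = 8
  W = 148 + 28 = 176
  P = 69
  A = 282 − 69 = 213
  N = 47 + 4·69 + 5·213 = 1388
ΔA = 213 − (-435) = 648; ΔN = 1388 − 740 = 648
Score = 2·648 + 4·648 = 3888

3888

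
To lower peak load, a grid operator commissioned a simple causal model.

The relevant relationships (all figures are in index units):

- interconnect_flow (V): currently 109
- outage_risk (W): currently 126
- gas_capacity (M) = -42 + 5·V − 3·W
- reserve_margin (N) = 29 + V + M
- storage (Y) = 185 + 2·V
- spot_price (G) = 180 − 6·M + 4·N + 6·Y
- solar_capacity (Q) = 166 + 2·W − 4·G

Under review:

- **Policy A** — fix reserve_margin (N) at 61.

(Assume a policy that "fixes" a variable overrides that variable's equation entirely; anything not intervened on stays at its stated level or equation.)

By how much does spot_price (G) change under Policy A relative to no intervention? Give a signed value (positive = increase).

-808

Baseline:
  V = 109
  W = 126
  M = -42 + 5·109 − 3·126 = 125
  N = 29 + 109 + 125 = 263
  Y = 185 + 2·109 = 403
  G = 180 − 6·125 + 4·263 + 6·403 = 2900
Policy A (N := 61):
  V = 109
  W = 126
  M = -42 + 5·109 − 3·126 = 125
  N = 61
  Y = 185 + 2·109 = 403
  G = 180 − 6·125 + 4·61 + 6·403 = 2092
Change in G: 2092 − 2900 = -808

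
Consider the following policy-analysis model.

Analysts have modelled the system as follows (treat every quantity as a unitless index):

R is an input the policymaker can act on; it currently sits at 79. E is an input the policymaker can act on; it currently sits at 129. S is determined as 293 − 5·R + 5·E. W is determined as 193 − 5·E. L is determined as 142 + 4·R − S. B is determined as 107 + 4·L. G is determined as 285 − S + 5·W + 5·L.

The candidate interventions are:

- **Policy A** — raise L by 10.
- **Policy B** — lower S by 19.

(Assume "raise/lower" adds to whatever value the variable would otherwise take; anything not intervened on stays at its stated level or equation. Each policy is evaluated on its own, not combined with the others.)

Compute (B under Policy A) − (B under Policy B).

Policy A (L + 10):
  R = 79
  E = 129
  S = 293 − 5·79 + 5·129 = 543
  L = 142 + 4·79 − 543 (+10 from intervention) = -75
  B = 107 + 4·(-75) = -193
Policy B (S − 19):
  R = 79
  E = 129
  S = 293 − 5·79 + 5·129 (−19 from intervention) = 524
  L = 142 + 4·79 − 524 = -66
  B = 107 + 4·(-66) = -157
B: -193 − (-157) = -36

-36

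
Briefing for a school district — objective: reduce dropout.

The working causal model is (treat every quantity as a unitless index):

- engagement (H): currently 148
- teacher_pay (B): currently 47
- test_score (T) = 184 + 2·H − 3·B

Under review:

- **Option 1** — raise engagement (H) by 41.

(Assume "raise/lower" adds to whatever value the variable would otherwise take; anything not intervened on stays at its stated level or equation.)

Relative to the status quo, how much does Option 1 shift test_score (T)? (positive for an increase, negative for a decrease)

82

Baseline:
  H = 148
  B = 47
  T = 184 + 2·148 − 3·47 = 339
Option 1 (H + 41):
  H = 148 + 41 = 189
  B = 47
  T = 184 + 2·189 − 3·47 = 421
Change in T: 421 − 339 = 82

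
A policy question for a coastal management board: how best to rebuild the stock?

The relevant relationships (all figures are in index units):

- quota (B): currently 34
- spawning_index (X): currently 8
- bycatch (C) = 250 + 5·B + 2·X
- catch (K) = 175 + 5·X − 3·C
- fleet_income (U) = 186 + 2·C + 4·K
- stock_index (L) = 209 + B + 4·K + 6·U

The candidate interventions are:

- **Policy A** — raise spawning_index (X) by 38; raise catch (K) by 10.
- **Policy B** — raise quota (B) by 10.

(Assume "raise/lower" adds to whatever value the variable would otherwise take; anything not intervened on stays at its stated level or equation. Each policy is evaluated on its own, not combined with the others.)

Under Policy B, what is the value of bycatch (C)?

Policy B (B + 10):
  B = 34 + 10 = 44
  X = 8
  C = 250 + 5·44 + 2·8 = 486

486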